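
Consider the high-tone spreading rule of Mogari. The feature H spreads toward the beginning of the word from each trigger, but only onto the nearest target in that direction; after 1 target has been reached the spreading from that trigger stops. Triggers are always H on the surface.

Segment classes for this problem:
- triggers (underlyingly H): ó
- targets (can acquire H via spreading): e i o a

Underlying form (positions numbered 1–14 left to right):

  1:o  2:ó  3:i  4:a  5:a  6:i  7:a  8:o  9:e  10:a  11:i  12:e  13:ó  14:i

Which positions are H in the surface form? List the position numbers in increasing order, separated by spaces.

From /ó/ at 2 leftward: 1 /o/ → H; bound reached.
From /ó/ at 13 leftward: 12 /e/ → H; bound reached.
Targets with no active source: positions 3 4 5 6 7 8 9 10 11 14 stay [-high tone].

1 2 12 13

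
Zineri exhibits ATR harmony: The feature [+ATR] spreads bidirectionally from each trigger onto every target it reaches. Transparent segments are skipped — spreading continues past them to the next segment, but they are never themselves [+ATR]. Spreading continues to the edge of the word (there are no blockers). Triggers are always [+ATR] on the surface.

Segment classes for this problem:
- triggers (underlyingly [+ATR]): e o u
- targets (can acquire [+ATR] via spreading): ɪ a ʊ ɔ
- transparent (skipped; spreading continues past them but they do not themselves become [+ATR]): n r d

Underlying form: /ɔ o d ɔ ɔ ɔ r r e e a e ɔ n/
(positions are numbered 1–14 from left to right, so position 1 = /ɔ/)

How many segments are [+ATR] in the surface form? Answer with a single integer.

From /o/ at 2 rightward: 3 /d/ transparent; 4 /ɔ/ → [+ATR]; 5 /ɔ/ → [+ATR]; 6 /ɔ/ → [+ATR]; 7 /r/ transparent; 8 /r/ transparent; 9 /e/ is itself a trigger — this domain ends here.
From /o/ at 2 leftward: 1 /ɔ/ → [+ATR]; word edge.
From /e/ at 9 rightward: 10 /e/ is itself a trigger — this domain ends here.
From /e/ at 9 leftward: 8 /r/ transparent; 7 /r/ transparent; 6 /ɔ/ → [+ATR]; 5 /ɔ/ → [+ATR]; 4 /ɔ/ → [+ATR]; 3 /d/ transparent; 2 /o/ is itself a trigger — this domain ends here.
From /e/ at 10 rightward: 11 /a/ → [+ATR]; 12 /e/ is itself a trigger — this domain ends here.
From /e/ at 10 leftward: 9 /e/ is itself a trigger — this domain ends here.
From /e/ at 12 rightward: 13 /ɔ/ → [+ATR]; 14 /n/ transparent; word edge.
From /e/ at 12 leftward: 11 /a/ → [+ATR]; 10 /e/ is itself a trigger — this domain ends here.
[+ATR] positions on the surface: 1 2 4 5 6 9 10 11 12 13.

10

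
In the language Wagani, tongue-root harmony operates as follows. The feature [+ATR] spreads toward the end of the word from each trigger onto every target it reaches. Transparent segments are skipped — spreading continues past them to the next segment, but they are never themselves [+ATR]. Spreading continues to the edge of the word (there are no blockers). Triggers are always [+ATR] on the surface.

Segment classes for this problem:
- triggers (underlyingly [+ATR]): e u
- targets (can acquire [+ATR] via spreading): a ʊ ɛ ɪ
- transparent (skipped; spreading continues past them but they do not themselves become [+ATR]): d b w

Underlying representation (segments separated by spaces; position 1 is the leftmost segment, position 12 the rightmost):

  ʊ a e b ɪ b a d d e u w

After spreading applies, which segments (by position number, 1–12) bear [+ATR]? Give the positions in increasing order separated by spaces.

3 5 7 10 11

From /e/ at 3 rightward: 4 /b/ transparent; 5 /ɪ/ → [+ATR]; 6 /b/ transparent; 7 /a/ → [+ATR]; 8 /d/ transparent; 9 /d/ transparent; 10 /e/ is itself a trigger — this domain ends here.
From /e/ at 10 rightward: 11 /u/ is itself a trigger — this domain ends here.
From /u/ at 11 rightward: 12 /w/ transparent; word edge.
Targets with no active source: positions 1 2 stay [-ATR].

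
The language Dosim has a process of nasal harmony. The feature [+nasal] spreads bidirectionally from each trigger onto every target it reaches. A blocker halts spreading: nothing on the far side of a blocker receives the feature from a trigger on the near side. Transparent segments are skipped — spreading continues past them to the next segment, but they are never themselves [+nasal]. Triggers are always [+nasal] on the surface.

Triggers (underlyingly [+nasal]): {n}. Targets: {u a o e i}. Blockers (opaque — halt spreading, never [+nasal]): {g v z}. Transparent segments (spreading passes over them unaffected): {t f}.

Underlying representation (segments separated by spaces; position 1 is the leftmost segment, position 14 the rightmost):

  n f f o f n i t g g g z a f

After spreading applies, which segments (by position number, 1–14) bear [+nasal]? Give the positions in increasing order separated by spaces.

From /n/ at 1 rightward: 2 /f/ transparent; 3 /f/ transparent; 4 /o/ → [+nasal]; 5 /f/ transparent; 6 /n/ is itself a trigger — this domain ends here.
From /n/ at 1 leftward: word edge.
From /n/ at 6 rightward: 7 /i/ → [+nasal]; 8 /t/ transparent; 9 /g/ blocks.
From /n/ at 6 leftward: 5 /f/ transparent; 4 /o/ → [+nasal]; 3 /f/ transparent; 2 /f/ transparent; 1 /n/ is itself a trigger — this domain ends here.
Target with no active source: position 13 stays [-nasal].

1 4 6 7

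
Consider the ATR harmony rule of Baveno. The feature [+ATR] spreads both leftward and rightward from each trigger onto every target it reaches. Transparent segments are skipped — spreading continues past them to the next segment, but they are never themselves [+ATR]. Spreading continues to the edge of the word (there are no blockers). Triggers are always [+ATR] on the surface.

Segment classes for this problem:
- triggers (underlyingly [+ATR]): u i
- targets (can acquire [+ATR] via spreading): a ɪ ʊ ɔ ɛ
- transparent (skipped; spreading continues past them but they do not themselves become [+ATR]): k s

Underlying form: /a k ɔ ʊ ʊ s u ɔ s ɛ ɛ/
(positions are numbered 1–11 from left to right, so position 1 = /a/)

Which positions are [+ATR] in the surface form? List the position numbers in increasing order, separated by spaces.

From /u/ at 7 rightward: 8 /ɔ/ → [+ATR]; 9 /s/ transparent; 10 /ɛ/ → [+ATR]; 11 /ɛ/ → [+ATR]; word edge.
From /u/ at 7 leftward: 6 /s/ transparent; 5 /ʊ/ → [+ATR]; 4 /ʊ/ → [+ATR]; 3 /ɔ/ → [+ATR]; 2 /k/ transparent; 1 /a/ → [+ATR]; word edge.

1 3 4 5 7 8 10 11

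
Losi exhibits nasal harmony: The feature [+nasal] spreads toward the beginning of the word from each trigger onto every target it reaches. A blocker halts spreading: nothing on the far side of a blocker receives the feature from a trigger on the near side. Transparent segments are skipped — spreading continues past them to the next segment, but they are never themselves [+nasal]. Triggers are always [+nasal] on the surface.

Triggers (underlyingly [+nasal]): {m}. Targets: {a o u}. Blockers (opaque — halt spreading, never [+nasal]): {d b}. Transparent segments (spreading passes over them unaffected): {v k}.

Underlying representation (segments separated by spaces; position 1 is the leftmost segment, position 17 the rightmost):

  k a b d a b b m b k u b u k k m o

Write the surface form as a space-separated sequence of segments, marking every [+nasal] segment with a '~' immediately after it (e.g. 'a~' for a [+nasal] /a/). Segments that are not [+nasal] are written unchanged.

k a b d a b b m~ b k u b u~ k k m~ o

From /m/ at 8 leftward: 7 /b/ blocks.
From /m/ at 16 leftward: 15 /k/ transparent; 14 /k/ transparent; 13 /u/ → [+nasal]; 12 /b/ blocks.
Targets with no active source: positions 2 5 11 17 stay [-nasal].
[+nasal] positions on the surface: 8 13 16.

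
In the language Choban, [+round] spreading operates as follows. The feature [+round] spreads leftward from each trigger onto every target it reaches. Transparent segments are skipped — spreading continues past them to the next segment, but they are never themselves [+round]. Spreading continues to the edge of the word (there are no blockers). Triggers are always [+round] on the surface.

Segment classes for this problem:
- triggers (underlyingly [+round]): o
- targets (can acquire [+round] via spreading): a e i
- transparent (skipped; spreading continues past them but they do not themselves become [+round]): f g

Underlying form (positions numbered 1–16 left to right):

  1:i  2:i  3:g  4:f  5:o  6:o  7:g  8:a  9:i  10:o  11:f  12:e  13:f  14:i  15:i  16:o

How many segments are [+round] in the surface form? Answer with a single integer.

11

From /o/ at 5 leftward: 4 /f/ transparent; 3 /g/ transparent; 2 /i/ → [+round]; 1 /i/ → [+round]; word edge.
From /o/ at 6 leftward: 5 /o/ is itself a trigger — this domain ends here.
From /o/ at 10 leftward: 9 /i/ → [+round]; 8 /a/ → [+round]; 7 /g/ transparent; 6 /o/ is itself a trigger — this domain ends here.
From /o/ at 16 leftward: 15 /i/ → [+round]; 14 /i/ → [+round]; 13 /f/ transparent; 12 /e/ → [+round]; 11 /f/ transparent; 10 /o/ is itself a trigger — this domain ends here.
[+round] positions on the surface: 1 2 5 6 8 9 10 12 14 15 16.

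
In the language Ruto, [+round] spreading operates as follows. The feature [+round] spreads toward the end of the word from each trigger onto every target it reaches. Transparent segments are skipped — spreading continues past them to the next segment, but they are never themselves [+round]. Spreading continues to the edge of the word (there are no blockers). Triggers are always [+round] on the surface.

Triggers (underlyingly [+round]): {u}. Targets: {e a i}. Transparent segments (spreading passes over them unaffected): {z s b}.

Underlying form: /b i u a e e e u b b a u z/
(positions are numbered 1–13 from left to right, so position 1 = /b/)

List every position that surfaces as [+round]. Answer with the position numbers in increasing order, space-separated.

From /u/ at 3 rightward: 4 /a/ → [+round]; 5 /e/ → [+round]; 6 /e/ → [+round]; 7 /e/ → [+round]; 8 /u/ is itself a trigger — this domain ends here.
From /u/ at 8 rightward: 9 /b/ transparent; 10 /b/ transparent; 11 /a/ → [+round]; 12 /u/ is itself a trigger — this domain ends here.
From /u/ at 12 rightward: 13 /z/ transparent; word edge.
Target with no active source: position 2 stays [-round].

3 4 5 6 7 8 11 12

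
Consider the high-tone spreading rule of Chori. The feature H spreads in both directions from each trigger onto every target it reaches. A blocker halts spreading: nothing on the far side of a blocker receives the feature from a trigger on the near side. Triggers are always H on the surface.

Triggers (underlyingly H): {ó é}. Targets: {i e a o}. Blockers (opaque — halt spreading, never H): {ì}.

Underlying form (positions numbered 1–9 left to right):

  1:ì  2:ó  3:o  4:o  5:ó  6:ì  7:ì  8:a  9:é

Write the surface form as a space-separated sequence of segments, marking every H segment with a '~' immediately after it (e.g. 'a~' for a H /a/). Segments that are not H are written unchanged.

From /ó/ at 2 rightward: 3 /o/ → H; 4 /o/ → H; 5 /ó/ is itself a trigger — this domain ends here.
From /ó/ at 2 leftward: 1 /ì/ blocks.
From /ó/ at 5 rightward: 6 /ì/ blocks.
From /ó/ at 5 leftward: 4 /o/ → H; 3 /o/ → H; 2 /ó/ is itself a trigger — this domain ends here.
From /é/ at 9 rightward: word edge.
From /é/ at 9 leftward: 8 /a/ → H; 7 /ì/ blocks.
H positions on the surface: 2 3 4 5 8 9.

ì ó~ o~ o~ ó~ ì ì a~ é~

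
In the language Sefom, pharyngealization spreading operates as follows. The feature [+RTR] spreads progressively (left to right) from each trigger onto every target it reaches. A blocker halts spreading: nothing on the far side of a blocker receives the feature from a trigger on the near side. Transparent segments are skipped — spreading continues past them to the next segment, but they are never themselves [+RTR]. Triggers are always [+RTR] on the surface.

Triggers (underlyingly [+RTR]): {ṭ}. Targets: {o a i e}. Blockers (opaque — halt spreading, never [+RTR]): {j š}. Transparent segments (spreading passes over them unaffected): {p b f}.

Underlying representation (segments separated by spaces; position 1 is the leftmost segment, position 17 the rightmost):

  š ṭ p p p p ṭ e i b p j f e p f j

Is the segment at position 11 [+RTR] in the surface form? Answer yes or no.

no

From /ṭ/ at 2 rightward: 3 /p/ transparent; 4 /p/ transparent; 5 /p/ transparent; 6 /p/ transparent; 7 /ṭ/ is itself a trigger — this domain ends here.
From /ṭ/ at 7 rightward: 8 /e/ → [+RTR]; 9 /i/ → [+RTR]; 10 /b/ transparent; 11 /p/ transparent; 12 /j/ blocks.
Target with no active source: position 14 stays [-emphatic].
[+RTR] positions on the surface: 2 7 8 9.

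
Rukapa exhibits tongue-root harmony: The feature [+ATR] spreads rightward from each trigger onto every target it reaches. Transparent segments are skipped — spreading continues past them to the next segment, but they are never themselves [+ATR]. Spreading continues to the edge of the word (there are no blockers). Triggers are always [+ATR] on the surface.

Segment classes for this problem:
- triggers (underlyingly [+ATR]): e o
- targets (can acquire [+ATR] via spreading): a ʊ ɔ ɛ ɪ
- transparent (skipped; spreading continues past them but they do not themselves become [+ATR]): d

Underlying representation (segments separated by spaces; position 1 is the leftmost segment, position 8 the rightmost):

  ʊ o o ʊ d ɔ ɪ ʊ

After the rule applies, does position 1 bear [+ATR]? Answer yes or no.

no

From /o/ at 2 rightward: 3 /o/ is itself a trigger — this domain ends here.
From /o/ at 3 rightward: 4 /ʊ/ → [+ATR]; 5 /d/ transparent; 6 /ɔ/ → [+ATR]; 7 /ɪ/ → [+ATR]; 8 /ʊ/ → [+ATR]; word edge.
Target with no active source: position 1 stays [-ATR].
[+ATR] positions on the surface: 2 3 4 6 7 8.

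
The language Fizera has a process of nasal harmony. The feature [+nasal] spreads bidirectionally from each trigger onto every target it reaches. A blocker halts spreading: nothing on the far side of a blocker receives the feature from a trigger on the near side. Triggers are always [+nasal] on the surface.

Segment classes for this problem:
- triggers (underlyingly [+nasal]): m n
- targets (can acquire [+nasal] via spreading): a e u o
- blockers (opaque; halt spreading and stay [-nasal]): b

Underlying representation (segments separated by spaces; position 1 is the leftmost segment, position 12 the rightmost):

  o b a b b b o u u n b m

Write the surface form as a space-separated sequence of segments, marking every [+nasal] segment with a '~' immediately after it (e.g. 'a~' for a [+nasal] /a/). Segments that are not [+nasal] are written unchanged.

o b a b b b o~ u~ u~ n~ b m~

From /n/ at 10 rightward: 11 /b/ blocks.
From /n/ at 10 leftward: 9 /u/ → [+nasal]; 8 /u/ → [+nasal]; 7 /o/ → [+nasal]; 6 /b/ blocks.
From /m/ at 12 rightward: word edge.
From /m/ at 12 leftward: 11 /b/ blocks.
Targets with no active source: positions 1 3 stay [-nasal].
[+nasal] positions on the surface: 7 8 9 10 12.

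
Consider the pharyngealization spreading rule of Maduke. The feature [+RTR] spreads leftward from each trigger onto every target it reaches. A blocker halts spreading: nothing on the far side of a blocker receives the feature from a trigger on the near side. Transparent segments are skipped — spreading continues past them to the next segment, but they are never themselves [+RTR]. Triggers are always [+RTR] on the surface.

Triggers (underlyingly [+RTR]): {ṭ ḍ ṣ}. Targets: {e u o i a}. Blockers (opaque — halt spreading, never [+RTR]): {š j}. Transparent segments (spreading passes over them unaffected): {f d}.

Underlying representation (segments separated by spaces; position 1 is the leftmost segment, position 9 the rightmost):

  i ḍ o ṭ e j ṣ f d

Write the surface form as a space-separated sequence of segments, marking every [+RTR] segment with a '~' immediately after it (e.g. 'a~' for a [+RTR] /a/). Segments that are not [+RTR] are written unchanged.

i~ ḍ~ o~ ṭ~ e j ṣ~ f d

From /ḍ/ at 2 leftward: 1 /i/ → [+RTR]; word edge.
From /ṭ/ at 4 leftward: 3 /o/ → [+RTR]; 2 /ḍ/ is itself a trigger — this domain ends here.
From /ṣ/ at 7 leftward: 6 /j/ blocks.
Target with no active source: position 5 stays [-emphatic].
[+RTR] positions on the surface: 1 2 3 4 7.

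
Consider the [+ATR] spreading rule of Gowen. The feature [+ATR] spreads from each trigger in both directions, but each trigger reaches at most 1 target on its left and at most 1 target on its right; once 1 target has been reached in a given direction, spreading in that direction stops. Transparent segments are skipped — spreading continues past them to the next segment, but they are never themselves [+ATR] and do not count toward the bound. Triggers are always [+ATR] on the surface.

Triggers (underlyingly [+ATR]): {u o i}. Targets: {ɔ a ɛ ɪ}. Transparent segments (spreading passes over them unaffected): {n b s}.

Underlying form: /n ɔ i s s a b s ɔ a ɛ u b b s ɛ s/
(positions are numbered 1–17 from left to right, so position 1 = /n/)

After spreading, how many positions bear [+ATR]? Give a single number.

From /i/ at 3 rightward: 4 /s/ transparent; 5 /s/ transparent; 6 /a/ → [+ATR]; bound reached.
From /i/ at 3 leftward: 2 /ɔ/ → [+ATR]; bound reached.
From /u/ at 12 rightward: 13 /b/ transparent; 14 /b/ transparent; 15 /s/ transparent; 16 /ɛ/ → [+ATR]; bound reached.
From /u/ at 12 leftward: 11 /ɛ/ → [+ATR]; bound reached.
Targets with no active source: positions 9 10 stay [-ATR].
[+ATR] positions on the surface: 2 3 6 11 12 16.

6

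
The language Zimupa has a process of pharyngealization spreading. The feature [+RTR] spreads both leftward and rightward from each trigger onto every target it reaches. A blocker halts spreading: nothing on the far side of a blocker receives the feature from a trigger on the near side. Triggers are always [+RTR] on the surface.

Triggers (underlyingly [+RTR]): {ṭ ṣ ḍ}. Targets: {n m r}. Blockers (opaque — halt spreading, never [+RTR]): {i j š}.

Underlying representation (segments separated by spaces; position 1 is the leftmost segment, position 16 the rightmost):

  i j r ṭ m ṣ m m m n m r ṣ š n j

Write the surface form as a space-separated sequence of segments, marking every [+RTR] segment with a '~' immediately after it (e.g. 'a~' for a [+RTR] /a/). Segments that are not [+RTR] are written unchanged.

From /ṭ/ at 4 rightward: 5 /m/ → [+RTR]; 6 /ṣ/ is itself a trigger — this domain ends here.
From /ṭ/ at 4 leftward: 3 /r/ → [+RTR]; 2 /j/ blocks.
From /ṣ/ at 6 rightward: 7 /m/ → [+RTR]; 8 /m/ → [+RTR]; 9 /m/ → [+RTR]; 10 /n/ → [+RTR]; 11 /m/ → [+RTR]; 12 /r/ → [+RTR]; 13 /ṣ/ is itself a trigger — this domain ends here.
From /ṣ/ at 6 leftward: 5 /m/ → [+RTR]; 4 /ṭ/ is itself a trigger — this domain ends here.
From /ṣ/ at 13 rightward: 14 /š/ blocks.
From /ṣ/ at 13 leftward: 12 /r/ → [+RTR]; 11 /m/ → [+RTR]; 10 /n/ → [+RTR]; 9 /m/ → [+RTR]; 8 /m/ → [+RTR]; 7 /m/ → [+RTR]; 6 /ṣ/ is itself a trigger — this domain ends here.
Target with no active source: position 15 stays [-emphatic].
[+RTR] positions on the surface: 3 4 5 6 7 8 9 10 11 12 13.

i j r~ ṭ~ m~ ṣ~ m~ m~ m~ n~ m~ r~ ṣ~ š n j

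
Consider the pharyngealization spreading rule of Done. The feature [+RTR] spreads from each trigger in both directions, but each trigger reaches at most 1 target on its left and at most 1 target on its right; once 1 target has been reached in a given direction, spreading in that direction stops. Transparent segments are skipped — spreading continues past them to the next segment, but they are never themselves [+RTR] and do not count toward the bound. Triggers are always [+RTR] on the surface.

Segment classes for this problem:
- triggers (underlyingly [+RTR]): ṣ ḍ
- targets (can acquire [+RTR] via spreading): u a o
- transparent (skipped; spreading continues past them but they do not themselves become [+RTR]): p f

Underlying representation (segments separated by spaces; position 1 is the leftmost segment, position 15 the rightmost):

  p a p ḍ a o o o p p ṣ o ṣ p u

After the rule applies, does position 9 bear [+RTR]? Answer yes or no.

no

From /ḍ/ at 4 rightward: 5 /a/ → [+RTR]; bound reached.
From /ḍ/ at 4 leftward: 3 /p/ transparent; 2 /a/ → [+RTR]; bound reached.
From /ṣ/ at 11 rightward: 12 /o/ → [+RTR]; bound reached.
From /ṣ/ at 11 leftward: 10 /p/ transparent; 9 /p/ transparent; 8 /o/ → [+RTR]; bound reached.
From /ṣ/ at 13 rightward: 14 /p/ transparent; 15 /u/ → [+RTR]; bound reached.
From /ṣ/ at 13 leftward: 12 /o/ → [+RTR]; bound reached.
Targets with no active source: positions 6 7 stay [-emphatic].
[+RTR] positions on the surface: 2 4 5 8 11 12 13 15.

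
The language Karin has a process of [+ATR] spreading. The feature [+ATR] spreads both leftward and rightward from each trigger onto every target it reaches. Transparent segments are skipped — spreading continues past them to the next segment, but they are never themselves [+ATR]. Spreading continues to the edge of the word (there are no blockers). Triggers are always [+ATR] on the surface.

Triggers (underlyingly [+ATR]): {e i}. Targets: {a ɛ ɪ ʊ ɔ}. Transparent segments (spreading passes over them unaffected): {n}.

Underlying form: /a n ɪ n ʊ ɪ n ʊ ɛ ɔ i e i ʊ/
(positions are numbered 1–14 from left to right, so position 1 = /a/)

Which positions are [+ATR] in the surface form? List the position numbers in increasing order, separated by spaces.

1 3 5 6 8 9 10 11 12 13 14

From /i/ at 11 rightward: 12 /e/ is itself a trigger — this domain ends here.
From /i/ at 11 leftward: 10 /ɔ/ → [+ATR]; 9 /ɛ/ → [+ATR]; 8 /ʊ/ → [+ATR]; 7 /n/ transparent; 6 /ɪ/ → [+ATR]; 5 /ʊ/ → [+ATR]; 4 /n/ transparent; 3 /ɪ/ → [+ATR]; 2 /n/ transparent; 1 /a/ → [+ATR]; word edge.
From /e/ at 12 rightward: 13 /i/ is itself a trigger — this domain ends here.
From /e/ at 12 leftward: 11 /i/ is itself a trigger — this domain ends here.
From /i/ at 13 rightward: 14 /ʊ/ → [+ATR]; word edge.
From /i/ at 13 leftward: 12 /e/ is itself a trigger — this domain ends here.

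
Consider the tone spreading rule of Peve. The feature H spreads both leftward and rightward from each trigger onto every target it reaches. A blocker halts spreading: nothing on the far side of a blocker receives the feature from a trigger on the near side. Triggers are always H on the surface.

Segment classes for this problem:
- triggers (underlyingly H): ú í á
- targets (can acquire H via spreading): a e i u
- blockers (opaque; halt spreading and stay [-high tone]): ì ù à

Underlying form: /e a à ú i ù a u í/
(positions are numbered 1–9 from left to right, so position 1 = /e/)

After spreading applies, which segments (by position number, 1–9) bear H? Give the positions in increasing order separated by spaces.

From /ú/ at 4 rightward: 5 /i/ → H; 6 /ù/ blocks.
From /ú/ at 4 leftward: 3 /à/ blocks.
From /í/ at 9 rightward: word edge.
From /í/ at 9 leftward: 8 /u/ → H; 7 /a/ → H; 6 /ù/ blocks.
Targets with no active source: positions 1 2 stay [-high tone].

4 5 7 8 9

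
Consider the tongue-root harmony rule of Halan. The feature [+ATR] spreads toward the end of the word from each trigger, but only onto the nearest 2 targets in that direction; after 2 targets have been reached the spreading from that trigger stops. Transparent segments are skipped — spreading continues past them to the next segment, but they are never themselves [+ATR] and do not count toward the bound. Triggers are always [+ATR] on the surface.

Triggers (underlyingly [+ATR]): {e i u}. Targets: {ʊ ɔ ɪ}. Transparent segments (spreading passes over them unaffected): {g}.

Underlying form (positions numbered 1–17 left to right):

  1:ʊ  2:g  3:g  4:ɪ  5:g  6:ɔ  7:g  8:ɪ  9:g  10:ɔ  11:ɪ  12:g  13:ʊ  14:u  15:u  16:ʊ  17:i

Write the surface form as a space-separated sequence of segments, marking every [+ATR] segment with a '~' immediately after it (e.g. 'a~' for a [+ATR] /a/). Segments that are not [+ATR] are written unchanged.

From /u/ at 14 rightward: 15 /u/ is itself a trigger — this domain ends here.
From /u/ at 15 rightward: 16 /ʊ/ → [+ATR]; 17 /i/ is itself a trigger — this domain ends here.
From /i/ at 17 rightward: word edge.
Targets with no active source: positions 1 4 6 8 10 11 13 stay [-ATR].
[+ATR] positions on the surface: 14 15 16 17.

ʊ g g ɪ g ɔ g ɪ g ɔ ɪ g ʊ u~ u~ ʊ~ i~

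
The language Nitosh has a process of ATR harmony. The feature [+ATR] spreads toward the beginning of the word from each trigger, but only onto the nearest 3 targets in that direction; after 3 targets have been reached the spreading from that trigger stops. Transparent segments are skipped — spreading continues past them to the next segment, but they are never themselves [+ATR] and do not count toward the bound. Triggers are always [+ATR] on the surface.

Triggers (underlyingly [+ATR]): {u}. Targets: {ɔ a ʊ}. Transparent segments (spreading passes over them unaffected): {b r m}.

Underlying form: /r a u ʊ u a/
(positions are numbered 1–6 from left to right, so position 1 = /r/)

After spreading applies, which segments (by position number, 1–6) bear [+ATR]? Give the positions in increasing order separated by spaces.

2 3 4 5

From /u/ at 3 leftward: 2 /a/ → [+ATR]; 1 /r/ transparent; word edge.
From /u/ at 5 leftward: 4 /ʊ/ → [+ATR]; 3 /u/ is itself a trigger — this domain ends here.
Target with no active source: position 6 stays [-ATR].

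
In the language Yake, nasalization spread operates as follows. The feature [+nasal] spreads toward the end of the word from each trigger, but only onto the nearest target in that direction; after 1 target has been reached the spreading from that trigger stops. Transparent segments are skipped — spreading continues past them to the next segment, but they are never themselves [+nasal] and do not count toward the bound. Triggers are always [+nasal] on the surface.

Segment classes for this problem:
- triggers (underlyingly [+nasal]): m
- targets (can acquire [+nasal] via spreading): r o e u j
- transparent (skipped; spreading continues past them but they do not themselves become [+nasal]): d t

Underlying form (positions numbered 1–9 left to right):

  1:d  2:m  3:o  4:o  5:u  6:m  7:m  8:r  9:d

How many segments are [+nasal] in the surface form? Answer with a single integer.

From /m/ at 2 rightward: 3 /o/ → [+nasal]; bound reached.
From /m/ at 6 rightward: 7 /m/ is itself a trigger — this domain ends here.
From /m/ at 7 rightward: 8 /r/ → [+nasal]; bound reached.
Targets with no active source: positions 4 5 stay [-nasal].
[+nasal] positions on the surface: 2 3 6 7 8.

5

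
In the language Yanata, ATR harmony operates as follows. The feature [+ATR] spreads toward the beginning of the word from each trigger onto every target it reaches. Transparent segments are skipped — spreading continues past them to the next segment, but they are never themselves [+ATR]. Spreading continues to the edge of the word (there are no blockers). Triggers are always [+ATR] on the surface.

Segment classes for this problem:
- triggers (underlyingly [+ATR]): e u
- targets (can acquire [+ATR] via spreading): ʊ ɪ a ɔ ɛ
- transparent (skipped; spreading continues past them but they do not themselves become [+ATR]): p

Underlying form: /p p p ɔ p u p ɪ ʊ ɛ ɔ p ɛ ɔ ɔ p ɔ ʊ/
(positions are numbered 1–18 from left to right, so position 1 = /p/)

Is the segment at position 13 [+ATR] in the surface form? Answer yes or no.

From /u/ at 6 leftward: 5 /p/ transparent; 4 /ɔ/ → [+ATR]; 3 /p/ transparent; 2 /p/ transparent; 1 /p/ transparent; word edge.
Targets with no active source: positions 8 9 10 11 13 14 15 17 18 stay [-ATR].
[+ATR] positions on the surface: 4 6.

no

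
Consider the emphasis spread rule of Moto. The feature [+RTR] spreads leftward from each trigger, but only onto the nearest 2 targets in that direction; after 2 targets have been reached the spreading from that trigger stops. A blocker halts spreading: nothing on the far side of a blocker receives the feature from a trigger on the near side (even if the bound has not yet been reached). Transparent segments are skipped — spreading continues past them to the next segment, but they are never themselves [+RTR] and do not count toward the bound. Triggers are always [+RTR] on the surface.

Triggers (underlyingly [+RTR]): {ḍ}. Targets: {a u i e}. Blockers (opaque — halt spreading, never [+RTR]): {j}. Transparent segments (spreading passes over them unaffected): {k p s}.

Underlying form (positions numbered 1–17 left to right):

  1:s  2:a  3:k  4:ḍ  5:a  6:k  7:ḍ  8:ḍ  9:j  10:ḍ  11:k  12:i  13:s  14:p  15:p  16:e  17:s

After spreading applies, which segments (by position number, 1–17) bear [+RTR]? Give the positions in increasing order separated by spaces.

From /ḍ/ at 4 leftward: 3 /k/ transparent; 2 /a/ → [+RTR]; 1 /s/ transparent; word edge.
From /ḍ/ at 7 leftward: 6 /k/ transparent; 5 /a/ → [+RTR]; 4 /ḍ/ is itself a trigger — this domain ends here.
From /ḍ/ at 8 leftward: 7 /ḍ/ is itself a trigger — this domain ends here.
From /ḍ/ at 10 leftward: 9 /j/ blocks.
Targets with no active source: positions 12 16 stay [-emphatic].

2 4 5 7 8 10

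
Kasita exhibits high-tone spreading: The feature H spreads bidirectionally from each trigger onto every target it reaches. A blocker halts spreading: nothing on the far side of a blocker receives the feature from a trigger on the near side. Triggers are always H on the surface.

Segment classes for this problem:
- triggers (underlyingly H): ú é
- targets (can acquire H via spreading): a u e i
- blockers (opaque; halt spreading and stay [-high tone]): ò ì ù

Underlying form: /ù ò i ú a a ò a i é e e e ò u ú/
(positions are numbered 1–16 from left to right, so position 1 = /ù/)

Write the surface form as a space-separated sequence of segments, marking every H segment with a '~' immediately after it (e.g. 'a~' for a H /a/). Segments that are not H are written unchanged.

From /ú/ at 4 rightward: 5 /a/ → H; 6 /a/ → H; 7 /ò/ blocks.
From /ú/ at 4 leftward: 3 /i/ → H; 2 /ò/ blocks.
From /é/ at 10 rightward: 11 /e/ → H; 12 /e/ → H; 13 /e/ → H; 14 /ò/ blocks.
From /é/ at 10 leftward: 9 /i/ → H; 8 /a/ → H; 7 /ò/ blocks.
From /ú/ at 16 rightward: word edge.
From /ú/ at 16 leftward: 15 /u/ → H; 14 /ò/ blocks.
H positions on the surface: 3 4 5 6 8 9 10 11 12 13 15 16.

ù ò i~ ú~ a~ a~ ò a~ i~ é~ e~ e~ e~ ò u~ ú~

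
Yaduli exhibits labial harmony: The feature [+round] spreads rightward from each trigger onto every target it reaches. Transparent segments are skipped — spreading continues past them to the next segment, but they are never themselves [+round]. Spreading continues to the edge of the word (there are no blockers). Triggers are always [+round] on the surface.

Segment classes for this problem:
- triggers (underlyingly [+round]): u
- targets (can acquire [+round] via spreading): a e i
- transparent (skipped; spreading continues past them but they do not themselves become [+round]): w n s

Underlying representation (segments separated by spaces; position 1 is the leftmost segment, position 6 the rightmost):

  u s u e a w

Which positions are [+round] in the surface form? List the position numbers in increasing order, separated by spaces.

1 3 4 5

From /u/ at 1 rightward: 2 /s/ transparent; 3 /u/ is itself a trigger — this domain ends here.
From /u/ at 3 rightward: 4 /e/ → [+round]; 5 /a/ → [+round]; 6 /w/ transparent; word edge.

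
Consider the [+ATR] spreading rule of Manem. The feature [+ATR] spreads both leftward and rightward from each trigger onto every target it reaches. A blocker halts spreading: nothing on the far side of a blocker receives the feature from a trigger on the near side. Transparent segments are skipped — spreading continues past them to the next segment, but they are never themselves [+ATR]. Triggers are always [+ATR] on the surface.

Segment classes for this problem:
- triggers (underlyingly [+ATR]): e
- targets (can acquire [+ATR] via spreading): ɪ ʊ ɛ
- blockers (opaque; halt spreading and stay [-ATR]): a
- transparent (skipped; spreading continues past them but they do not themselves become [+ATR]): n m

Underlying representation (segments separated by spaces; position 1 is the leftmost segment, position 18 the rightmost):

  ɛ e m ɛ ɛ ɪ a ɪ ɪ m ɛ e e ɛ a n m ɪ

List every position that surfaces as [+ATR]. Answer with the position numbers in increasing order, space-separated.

1 2 4 5 6 8 9 11 12 13 14

From /e/ at 2 rightward: 3 /m/ transparent; 4 /ɛ/ → [+ATR]; 5 /ɛ/ → [+ATR]; 6 /ɪ/ → [+ATR]; 7 /a/ blocks.
From /e/ at 2 leftward: 1 /ɛ/ → [+ATR]; word edge.
From /e/ at 12 rightward: 13 /e/ is itself a trigger — this domain ends here.
From /e/ at 12 leftward: 11 /ɛ/ → [+ATR]; 10 /m/ transparent; 9 /ɪ/ → [+ATR]; 8 /ɪ/ → [+ATR]; 7 /a/ blocks.
From /e/ at 13 rightward: 14 /ɛ/ → [+ATR]; 15 /a/ blocks.
From /e/ at 13 leftward: 12 /e/ is itself a trigger — this domain ends here.
Target with no active source: position 18 stays [-ATR].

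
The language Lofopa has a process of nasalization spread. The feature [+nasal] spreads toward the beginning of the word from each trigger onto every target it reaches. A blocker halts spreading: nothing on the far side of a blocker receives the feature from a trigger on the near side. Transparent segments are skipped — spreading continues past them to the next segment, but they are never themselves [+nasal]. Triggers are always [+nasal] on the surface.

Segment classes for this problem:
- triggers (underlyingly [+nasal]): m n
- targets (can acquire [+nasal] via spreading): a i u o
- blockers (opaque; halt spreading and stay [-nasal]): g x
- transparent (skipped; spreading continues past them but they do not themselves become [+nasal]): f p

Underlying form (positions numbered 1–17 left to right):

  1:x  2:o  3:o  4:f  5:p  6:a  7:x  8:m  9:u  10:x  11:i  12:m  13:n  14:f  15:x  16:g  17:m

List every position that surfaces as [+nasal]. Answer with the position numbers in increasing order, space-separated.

From /m/ at 8 leftward: 7 /x/ blocks.
From /m/ at 12 leftward: 11 /i/ → [+nasal]; 10 /x/ blocks.
From /n/ at 13 leftward: 12 /m/ is itself a trigger — this domain ends here.
From /m/ at 17 leftward: 16 /g/ blocks.
Targets with no active source: positions 2 3 6 9 stay [-nasal].

8 11 12 13 17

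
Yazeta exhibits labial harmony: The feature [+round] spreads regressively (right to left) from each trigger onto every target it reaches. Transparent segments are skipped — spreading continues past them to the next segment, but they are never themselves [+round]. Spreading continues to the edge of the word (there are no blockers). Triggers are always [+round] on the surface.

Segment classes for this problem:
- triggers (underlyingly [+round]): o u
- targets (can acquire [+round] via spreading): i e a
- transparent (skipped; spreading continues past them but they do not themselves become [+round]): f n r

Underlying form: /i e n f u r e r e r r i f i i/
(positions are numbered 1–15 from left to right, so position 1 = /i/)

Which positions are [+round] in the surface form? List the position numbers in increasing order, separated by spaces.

1 2 5

From /u/ at 5 leftward: 4 /f/ transparent; 3 /n/ transparent; 2 /e/ → [+round]; 1 /i/ → [+round]; word edge.
Targets with no active source: positions 7 9 12 14 15 stay [-round].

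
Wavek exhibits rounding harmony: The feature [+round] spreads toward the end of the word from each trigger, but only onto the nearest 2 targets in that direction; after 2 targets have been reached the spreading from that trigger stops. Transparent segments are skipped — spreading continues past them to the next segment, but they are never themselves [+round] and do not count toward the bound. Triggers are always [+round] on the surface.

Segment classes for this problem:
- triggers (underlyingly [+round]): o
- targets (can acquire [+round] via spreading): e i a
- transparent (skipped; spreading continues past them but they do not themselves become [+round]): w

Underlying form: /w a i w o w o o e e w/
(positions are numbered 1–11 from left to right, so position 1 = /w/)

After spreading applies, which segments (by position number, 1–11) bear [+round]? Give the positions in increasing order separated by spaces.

5 7 8 9 10

From /o/ at 5 rightward: 6 /w/ transparent; 7 /o/ is itself a trigger — this domain ends here.
From /o/ at 7 rightward: 8 /o/ is itself a trigger — this domain ends here.
From /o/ at 8 rightward: 9 /e/ → [+round]; 10 /e/ → [+round]; bound reached.
Targets with no active source: positions 2 3 stay [-round].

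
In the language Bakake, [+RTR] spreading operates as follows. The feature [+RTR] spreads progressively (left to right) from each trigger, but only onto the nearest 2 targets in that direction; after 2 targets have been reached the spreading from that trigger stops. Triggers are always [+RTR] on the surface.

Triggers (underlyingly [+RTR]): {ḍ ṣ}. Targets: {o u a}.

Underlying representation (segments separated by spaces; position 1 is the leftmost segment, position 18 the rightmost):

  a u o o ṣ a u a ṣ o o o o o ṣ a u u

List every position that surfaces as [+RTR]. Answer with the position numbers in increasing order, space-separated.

From /ṣ/ at 5 rightward: 6 /a/ → [+RTR]; 7 /u/ → [+RTR]; bound reached.
From /ṣ/ at 9 rightward: 10 /o/ → [+RTR]; 11 /o/ → [+RTR]; bound reached.
From /ṣ/ at 15 rightward: 16 /a/ → [+RTR]; 17 /u/ → [+RTR]; bound reached.
Targets with no active source: positions 1 2 3 4 8 12 13 14 18 stay [-emphatic].

5 6 7 9 10 11 15 16 17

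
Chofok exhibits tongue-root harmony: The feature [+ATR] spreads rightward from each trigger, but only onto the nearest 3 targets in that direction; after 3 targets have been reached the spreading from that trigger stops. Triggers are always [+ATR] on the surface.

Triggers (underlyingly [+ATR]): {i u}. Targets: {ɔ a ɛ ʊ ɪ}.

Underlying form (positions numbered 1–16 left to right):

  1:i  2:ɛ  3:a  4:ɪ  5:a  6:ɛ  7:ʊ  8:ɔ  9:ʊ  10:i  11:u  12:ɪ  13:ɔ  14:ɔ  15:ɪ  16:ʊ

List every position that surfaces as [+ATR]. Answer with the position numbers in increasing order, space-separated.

1 2 3 4 10 11 12 13 14

From /i/ at 1 rightward: 2 /ɛ/ → [+ATR]; 3 /a/ → [+ATR]; 4 /ɪ/ → [+ATR]; bound reached.
From /i/ at 10 rightward: 11 /u/ is itself a trigger — this domain ends here.
From /u/ at 11 rightward: 12 /ɪ/ → [+ATR]; 13 /ɔ/ → [+ATR]; 14 /ɔ/ → [+ATR]; bound reached.
Targets with no active source: positions 5 6 7 8 9 15 16 stay [-ATR].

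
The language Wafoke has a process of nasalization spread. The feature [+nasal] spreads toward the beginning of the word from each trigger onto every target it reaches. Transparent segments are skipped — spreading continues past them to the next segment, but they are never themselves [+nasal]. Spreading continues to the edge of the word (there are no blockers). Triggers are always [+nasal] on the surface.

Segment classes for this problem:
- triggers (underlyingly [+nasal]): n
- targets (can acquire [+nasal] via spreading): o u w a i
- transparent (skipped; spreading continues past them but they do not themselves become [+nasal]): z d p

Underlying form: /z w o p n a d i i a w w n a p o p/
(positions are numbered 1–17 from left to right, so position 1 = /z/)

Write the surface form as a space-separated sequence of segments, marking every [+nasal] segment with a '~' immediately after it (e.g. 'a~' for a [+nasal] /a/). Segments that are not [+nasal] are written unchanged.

From /n/ at 5 leftward: 4 /p/ transparent; 3 /o/ → [+nasal]; 2 /w/ → [+nasal]; 1 /z/ transparent; word edge.
From /n/ at 13 leftward: 12 /w/ → [+nasal]; 11 /w/ → [+nasal]; 10 /a/ → [+nasal]; 9 /i/ → [+nasal]; 8 /i/ → [+nasal]; 7 /d/ transparent; 6 /a/ → [+nasal]; 5 /n/ is itself a trigger — this domain ends here.
Targets with no active source: positions 14 16 stay [-nasal].
[+nasal] positions on the surface: 2 3 5 6 8 9 10 11 12 13.

z w~ o~ p n~ a~ d i~ i~ a~ w~ w~ n~ a p o p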